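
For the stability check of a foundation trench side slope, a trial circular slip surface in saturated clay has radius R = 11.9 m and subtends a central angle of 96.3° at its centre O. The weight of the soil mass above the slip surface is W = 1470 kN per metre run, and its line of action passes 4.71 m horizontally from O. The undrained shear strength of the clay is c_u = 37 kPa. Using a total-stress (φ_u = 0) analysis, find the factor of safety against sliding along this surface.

Taking moments about the centre O, the resisting moment is provided by the undrained shear strength acting along the arc:
Arc length L_a = R·θ = 11.9·(96.3°·π/180) = 11.9·1.6808 = 20.00 m
M_R = c_u·L_a·R = 37·20.00·11.9 = 8806.4 kN·m/m
M_D = W·d = 1470·4.71 = 6923.7 kN·m/m
FS = M_R / M_D = 8806.4 / 6923.7 = 1.272

FS = 1.27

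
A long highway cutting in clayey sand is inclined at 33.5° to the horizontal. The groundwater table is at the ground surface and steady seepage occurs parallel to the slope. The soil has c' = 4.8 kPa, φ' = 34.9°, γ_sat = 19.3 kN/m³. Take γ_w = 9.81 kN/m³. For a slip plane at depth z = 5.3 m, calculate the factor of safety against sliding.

With seepage parallel to the slope and the water table at the surface, the effective normal stress on the slip plane uses the buoyant unit weight γ' = γ_sat − γ_w while the driving shear stress uses γ_sat:
FS = [c' + γ' z cos²β tanφ'] / [γ_sat z sinβ cosβ]
γ' = 19.3 − 9.81 = 9.49 kN/m³
Numerator = 4.8 + 9.49·5.3·cos²33.5°·tan34.9° = 4.8 + 9.49·5.3·0.6954·0.6976 = 29.199 kPa
Denominator = 19.3·5.3·sin33.5°·cos33.5° = 19.3·5.3·0.5519·0.8339 = 47.079 kPa
FS = 29.199 / 47.079 = 0.620

FS = 0.62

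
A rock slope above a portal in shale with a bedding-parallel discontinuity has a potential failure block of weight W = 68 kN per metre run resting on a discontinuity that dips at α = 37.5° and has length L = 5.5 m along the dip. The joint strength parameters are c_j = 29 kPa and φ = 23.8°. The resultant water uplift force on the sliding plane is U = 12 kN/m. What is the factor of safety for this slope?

FS = 4.30

Resolving the block weight along and normal to the plane and applying the Mohr–Coulomb strength on the joint:
N' = W cosα − U = 68·cos37.5° − 12 = 41.9 kN/m
Driving force T = W sinα = 68·sin37.5° = 41.4 kN/m
Resisting force R = c_j·L + N'·tanφ = 29·5.5 + 41.9·tan23.8° = 159.5 + 18.5 = 178.0 kN/m
FS = R / T = 178.0 / 41.4 = 4.300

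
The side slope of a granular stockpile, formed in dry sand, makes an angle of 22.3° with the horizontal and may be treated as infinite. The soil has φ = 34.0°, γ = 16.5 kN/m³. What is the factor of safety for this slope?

For a dry cohesionless infinite slope the factor of safety is FS = tanφ / tanβ.
FS = tan34.0° / tan22.3° = 0.6745 / 0.4101 = 1.645

FS = 1.64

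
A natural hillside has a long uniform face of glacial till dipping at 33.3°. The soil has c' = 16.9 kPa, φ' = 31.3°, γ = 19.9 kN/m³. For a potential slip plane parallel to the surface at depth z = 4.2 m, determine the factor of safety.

For an infinite slope with a slip plane parallel to the surface (no pore pressure): FS = [c' + γz cos²β tanφ'] / [γz sinβ cosβ].
γz = 19.9·4.2 = 83.58 kN/m²
Numerator = 16.9 + 83.58·cos²33.3°·tan31.3° = 16.9 + 83.58·0.6986·0.6080 = 52.400 kPa
Denominator = 83.58·sin33.3°·cos33.3° = 83.58·0.5490·0.8358 = 38.353 kPa
FS = 52.400 / 38.353 = 1.366

FS = 1.37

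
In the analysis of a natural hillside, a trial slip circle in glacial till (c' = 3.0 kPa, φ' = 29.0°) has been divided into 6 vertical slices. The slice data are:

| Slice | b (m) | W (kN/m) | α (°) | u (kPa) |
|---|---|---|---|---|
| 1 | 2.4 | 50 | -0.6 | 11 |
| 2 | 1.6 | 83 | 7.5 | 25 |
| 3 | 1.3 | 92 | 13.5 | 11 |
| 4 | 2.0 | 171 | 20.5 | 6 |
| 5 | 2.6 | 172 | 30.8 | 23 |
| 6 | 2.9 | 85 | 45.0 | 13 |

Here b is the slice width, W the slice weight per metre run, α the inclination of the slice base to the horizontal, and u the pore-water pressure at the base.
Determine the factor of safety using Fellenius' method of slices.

Ordinary method of slices: FS = Σ[c'·Δl_i + (W_i cosα_i − u_i·Δl_i)·tanφ'] / Σ W_i sinα_i, with Δl_i = b_i / cosα_i.
Slice 1: Δl = 2.4/cos(-0.6°) = 2.400 m; N'_1 = 50·cos(-0.6°) − 11·2.400 = 23.6; c'Δl = 7.20; W sinα = -0.5
Slice 2: Δl = 1.6/cos7.5° = 1.614 m; N'_2 = 83·cos7.5° − 25·1.614 = 41.9; c'Δl = 4.84; W sinα = 10.8
Slice 3: Δl = 1.3/cos13.5° = 1.337 m; N'_3 = 92·cos13.5° − 11·1.337 = 74.8; c'Δl = 4.01; W sinα = 21.5
Slice 4: Δl = 2.0/cos20.5° = 2.135 m; N'_4 = 171·cos20.5° − 6·2.135 = 147.4; c'Δl = 6.41; W sinα = 59.9
Slice 5: Δl = 2.6/cos30.8° = 3.027 m; N'_5 = 172·cos30.8° − 23·3.027 = 78.1; c'Δl = 9.08; W sinα = 88.1
Slice 6: Δl = 2.9/cos45.0° = 4.101 m; N'_6 = 85·cos45.0° − 13·4.101 = 6.8; c'Δl = 12.30; W sinα = 60.1
Σc'Δl = 43.8 kN/m; ΣN' = 372.6 kN/m; ΣW sinα = 239.8 kN/m
Resisting = 43.8 + 372.6·tan29.0° = 43.8 + 206.5 = 250.4 kN/m
FS = 250.4 / 239.8 = 1.044

FS = 1.04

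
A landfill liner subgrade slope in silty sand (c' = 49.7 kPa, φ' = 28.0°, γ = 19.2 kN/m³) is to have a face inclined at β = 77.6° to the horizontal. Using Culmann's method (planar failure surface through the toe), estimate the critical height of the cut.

Culmann's analysis gives the critical failure plane at α_cr = (β + φ')/2 = (77.6 + 28.0)/2 = 52.8°, and the critical height
H_c = (4c'/γ) · sinβ cosφ' / [1 − cos(β − φ')]
    = (4·49.7/19.2) · sin77.6°·cos28.0° / [1 − cos(49.6°)]
    = 10.354 · 0.9767·0.8829 / [1 − 0.6481]
    = 10.354 · 0.8624 / 0.3519
    = 25.37 m

H_c = 25.37 m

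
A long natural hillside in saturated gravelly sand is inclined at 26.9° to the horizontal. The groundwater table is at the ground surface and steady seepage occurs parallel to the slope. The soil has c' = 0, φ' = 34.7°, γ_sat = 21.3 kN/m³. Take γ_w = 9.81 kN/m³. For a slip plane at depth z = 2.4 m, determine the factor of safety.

FS = 0.74

With seepage parallel to the slope and the water table at the surface, the effective normal stress on the slip plane uses the buoyant unit weight γ' = γ_sat − γ_w while the driving shear stress uses γ_sat:
FS = [c' + γ' z cos²β tanφ'] / [γ_sat z sinβ cosβ]
(For c' = 0 this reduces to FS = (γ'/γ_sat)·tanφ'/tanβ.)
γ' = 21.3 − 9.81 = 11.49 kN/m³
Numerator = 0.0 + 11.49·2.4·cos²26.9°·tan34.7° = 0.0 + 11.49·2.4·0.7953·0.6924 = 15.186 kPa
Denominator = 21.3·2.4·sin26.9°·cos26.9° = 21.3·2.4·0.4524·0.8918 = 20.626 kPa
FS = 15.186 / 20.626 = 0.736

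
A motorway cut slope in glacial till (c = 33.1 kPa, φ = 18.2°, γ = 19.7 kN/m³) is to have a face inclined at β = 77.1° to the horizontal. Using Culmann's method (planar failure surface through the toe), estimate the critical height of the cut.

Culmann's analysis gives the critical failure plane at α_cr = (β + φ)/2 = (77.1 + 18.2)/2 = 47.6°, and the critical height
H_c = (4c/γ) · sinβ cosφ / [1 − cos(β − φ)]
    = (4·33.1/19.7) · sin77.1°·cos18.2° / [1 − cos(58.9°)]
    = 6.721 · 0.9748·0.9500 / [1 − 0.5165]
    = 6.721 · 0.9260 / 0.4835
    = 12.87 m

H_c = 12.87 m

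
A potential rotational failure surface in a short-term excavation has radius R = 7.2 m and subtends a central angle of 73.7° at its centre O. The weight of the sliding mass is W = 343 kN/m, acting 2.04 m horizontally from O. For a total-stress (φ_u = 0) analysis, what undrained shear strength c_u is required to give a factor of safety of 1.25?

FS = c_u·L_a·R / (W·d), so c_u = FS·W·d / (L_a·R).
Arc length L_a = R·θ = 7.2·(73.7°·π/180) = 7.2·1.2863 = 9.26 m
c_u = 1.25·343·2.04 / (9.26·7.2) = 874.6 / 66.68 = 13.12 kPa

c_u = 13.1 kPa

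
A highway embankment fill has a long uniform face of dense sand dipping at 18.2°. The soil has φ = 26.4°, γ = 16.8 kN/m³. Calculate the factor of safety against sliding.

For a dry cohesionless infinite slope the factor of safety is FS = tanφ / tanβ.
FS = tan26.4° / tan18.2° = 0.4964 / 0.3288 = 1.510

FS = 1.51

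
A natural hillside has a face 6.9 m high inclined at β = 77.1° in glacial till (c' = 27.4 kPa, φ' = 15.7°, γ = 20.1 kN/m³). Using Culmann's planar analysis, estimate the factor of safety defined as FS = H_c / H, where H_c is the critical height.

H_c = (4c'/γ) · sinβ cosφ' / [1 − cos(β − φ')]
    = (4·27.4/20.1) · sin77.1°·cos15.7° / [1 − cos61.4°]
    = 5.453 · 0.9384 / 0.5213 = 9.82 m
FS = H_c / H = 9.82 / 6.9 = 1.423

FS = 1.42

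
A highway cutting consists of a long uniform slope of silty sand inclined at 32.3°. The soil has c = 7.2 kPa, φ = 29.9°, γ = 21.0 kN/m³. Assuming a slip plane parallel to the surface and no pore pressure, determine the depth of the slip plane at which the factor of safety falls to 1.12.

Setting FS = 1.12 in FS = [c + γz cos²β tanφ] / [γz sinβ cosβ] and solving for z:
z = c / [γ cosβ (FS·sinβ − cosβ·tanφ)]
  = 7.2 / [21.0·cos32.3°·(1.12·sin32.3° − cos32.3°·tan29.9°)]
  = 7.2 / [21.0·0.8453·(1.12·0.5344 − 0.8453·0.5750)]
  = 7.2 / 1.9956 = 3.608 m

z = 3.61 m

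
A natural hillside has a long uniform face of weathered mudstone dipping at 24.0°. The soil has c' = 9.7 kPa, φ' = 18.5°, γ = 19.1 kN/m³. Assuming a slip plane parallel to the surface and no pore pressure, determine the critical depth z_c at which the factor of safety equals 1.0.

z_c = 5.50 m

Setting FS = 1.00 in FS = [c' + γz cos²β tanφ'] / [γz sinβ cosβ] and solving for z:
z = c' / [γ cosβ (FS·sinβ − cosβ·tanφ')]
  = 9.7 / [19.1·cos24.0°·(1.00·sin24.0° − cos24.0°·tan18.5°)]
  = 9.7 / [19.1·0.9135·(1.00·0.4067 − 0.9135·0.3346)]
  = 9.7 / 1.7635 = 5.500 m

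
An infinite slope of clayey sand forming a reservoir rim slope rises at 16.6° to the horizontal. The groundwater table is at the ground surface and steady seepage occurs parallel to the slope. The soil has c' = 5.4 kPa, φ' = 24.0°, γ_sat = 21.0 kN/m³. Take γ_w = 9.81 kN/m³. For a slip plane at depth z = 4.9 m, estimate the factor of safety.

FS = 0.99

With seepage parallel to the slope and the water table at the surface, the effective normal stress on the slip plane uses the buoyant unit weight γ' = γ_sat − γ_w while the driving shear stress uses γ_sat:
FS = [c' + γ' z cos²β tanφ'] / [γ_sat z sinβ cosβ]
γ' = 21.0 − 9.81 = 11.19 kN/m³
Numerator = 5.4 + 11.19·4.9·cos²16.6°·tan24.0° = 5.4 + 11.19·4.9·0.9184·0.4452 = 27.820 kPa
Denominator = 21.0·4.9·sin16.6°·cos16.6° = 21.0·4.9·0.2857·0.9583 = 28.172 kPa
FS = 27.820 / 28.172 = 0.987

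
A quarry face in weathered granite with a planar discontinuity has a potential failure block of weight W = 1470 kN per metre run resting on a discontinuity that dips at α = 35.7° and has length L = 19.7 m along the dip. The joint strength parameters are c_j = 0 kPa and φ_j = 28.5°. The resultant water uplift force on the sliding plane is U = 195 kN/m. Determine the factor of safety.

FS = 0.63

Resolving the block weight along and normal to the plane and applying the Mohr–Coulomb strength on the joint:
N' = W cosα − U = 1470·cos35.7° − 195 = 998.8 kN/m
Driving force T = W sinα = 1470·sin35.7° = 857.8 kN/m
Resisting force R = c_j·L + N'·tanφ_j = 0·19.7 + 998.8·tan28.5° = 0.0 + 542.3 = 542.3 kN/m
FS = R / T = 542.3 / 857.8 = 0.632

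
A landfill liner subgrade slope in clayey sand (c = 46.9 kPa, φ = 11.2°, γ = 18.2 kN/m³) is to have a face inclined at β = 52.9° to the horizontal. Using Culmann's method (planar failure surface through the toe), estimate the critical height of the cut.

Culmann's analysis gives the critical failure plane at α_cr = (β + φ)/2 = (52.9 + 11.2)/2 = 32.0°, and the critical height
H_c = (4c/γ) · sinβ cosφ / [1 − cos(β − φ)]
    = (4·46.9/18.2) · sin52.9°·cos11.2° / [1 − cos(41.7°)]
    = 10.308 · 0.7976·0.9810 / [1 − 0.7466]
    = 10.308 · 0.7824 / 0.2534
    = 31.83 m

H_c = 31.83 m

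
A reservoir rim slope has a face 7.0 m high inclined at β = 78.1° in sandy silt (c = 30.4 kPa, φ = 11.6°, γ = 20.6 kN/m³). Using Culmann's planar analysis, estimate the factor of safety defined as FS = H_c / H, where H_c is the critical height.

FS = 1.34

H_c = (4c/γ) · sinβ cosφ / [1 − cos(β − φ)]
    = (4·30.4/20.6) · sin78.1°·cos11.6° / [1 − cos66.5°]
    = 5.903 · 0.9585 / 0.6013 = 9.41 m
FS = H_c / H = 9.41 / 7.0 = 1.344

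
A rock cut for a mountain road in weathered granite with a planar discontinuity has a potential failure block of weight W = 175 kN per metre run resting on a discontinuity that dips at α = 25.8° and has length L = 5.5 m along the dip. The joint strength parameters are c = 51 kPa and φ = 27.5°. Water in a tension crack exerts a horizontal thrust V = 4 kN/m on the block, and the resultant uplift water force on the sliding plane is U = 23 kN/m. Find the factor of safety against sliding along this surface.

Resolving the block weight along and normal to the plane and applying the Mohr–Coulomb strength on the joint:
N' = W cosα − U − V sinα = 175·cos25.8° − 23 − 4·sin25.8° = 132.8 kN/m
Driving force T = W sinα + V cosα = 175·sin25.8° + 4·cos25.8° = 79.8 kN/m
Resisting force R = c·L + N'·tanφ = 51·5.5 + 132.8·tan27.5° = 280.5 + 69.1 = 349.6 kN/m
FS = R / T = 349.6 / 79.8 = 4.383

FS = 4.38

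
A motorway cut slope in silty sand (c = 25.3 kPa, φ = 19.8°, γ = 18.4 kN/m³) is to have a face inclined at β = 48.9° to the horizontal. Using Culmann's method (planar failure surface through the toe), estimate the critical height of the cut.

Culmann's analysis gives the critical failure plane at α_cr = (β + φ)/2 = (48.9 + 19.8)/2 = 34.4°, and the critical height
H_c = (4c/γ) · sinβ cosφ / [1 − cos(β − φ)]
    = (4·25.3/18.4) · sin48.9°·cos19.8° / [1 − cos(29.1°)]
    = 5.500 · 0.7536·0.9409 / [1 − 0.8738]
    = 5.500 · 0.7090 / 0.1262
    = 30.89 m

H_c = 30.89 m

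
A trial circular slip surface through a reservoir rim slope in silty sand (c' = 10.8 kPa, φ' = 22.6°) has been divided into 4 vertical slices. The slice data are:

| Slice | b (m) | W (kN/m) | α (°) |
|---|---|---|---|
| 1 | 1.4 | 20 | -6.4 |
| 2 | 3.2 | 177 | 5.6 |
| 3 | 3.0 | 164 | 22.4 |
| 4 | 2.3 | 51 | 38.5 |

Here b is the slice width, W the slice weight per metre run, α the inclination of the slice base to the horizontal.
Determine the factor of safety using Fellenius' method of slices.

FS = 2.54

Ordinary method of slices: FS = Σ[c'·Δl_i + (W_i cosα_i)·tanφ'] / Σ W_i sinα_i, with Δl_i = b_i / cosα_i.
Slice 1: Δl = 1.4/cos(-6.4°) = 1.409 m; N'_1 = 20·cos(-6.4°) = 19.9; c'Δl = 15.21; W sinα = -2.2
Slice 2: Δl = 3.2/cos5.6° = 3.215 m; N'_2 = 177·cos5.6° = 176.2; c'Δl = 34.73; W sinα = 17.3
Slice 3: Δl = 3.0/cos22.4° = 3.245 m; N'_3 = 164·cos22.4° = 151.6; c'Δl = 35.04; W sinα = 62.5
Slice 4: Δl = 2.3/cos38.5° = 2.939 m; N'_4 = 51·cos38.5° = 39.9; c'Δl = 31.74; W sinα = 31.7
Σc'Δl = 116.7 kN/m; ΣN' = 387.6 kN/m; ΣW sinα = 109.3 kN/m
Resisting = 116.7 + 387.6·tan22.6° = 116.7 + 161.3 = 278.1 kN/m
FS = 278.1 / 109.3 = 2.544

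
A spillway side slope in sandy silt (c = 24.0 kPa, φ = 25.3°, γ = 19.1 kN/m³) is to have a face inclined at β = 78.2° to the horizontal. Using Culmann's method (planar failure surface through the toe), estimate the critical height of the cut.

H_c = 11.21 m

Culmann's analysis gives the critical failure plane at α_cr = (β + φ)/2 = (78.2 + 25.3)/2 = 51.8°, and the critical height
H_c = (4c/γ) · sinβ cosφ / [1 − cos(β − φ)]
    = (4·24.0/19.1) · sin78.2°·cos25.3° / [1 − cos(52.9°)]
    = 5.026 · 0.9789·0.9041 / [1 − 0.6032]
    = 5.026 · 0.8850 / 0.3968
    = 11.21 m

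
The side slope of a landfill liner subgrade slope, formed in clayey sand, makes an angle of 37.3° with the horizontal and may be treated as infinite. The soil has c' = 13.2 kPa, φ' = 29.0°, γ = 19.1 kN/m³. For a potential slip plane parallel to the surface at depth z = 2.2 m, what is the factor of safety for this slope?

FS = 1.38

For an infinite slope with a slip plane parallel to the surface (no pore pressure): FS = [c' + γz cos²β tanφ'] / [γz sinβ cosβ].
γz = 19.1·2.2 = 42.02 kN/m²
Numerator = 13.2 + 42.02·cos²37.3°·tan29.0° = 13.2 + 42.02·0.6328·0.5543 = 27.939 kPa
Denominator = 42.02·sin37.3°·cos37.3° = 42.02·0.6060·0.7955 = 20.256 kPa
FS = 27.939 / 20.256 = 1.379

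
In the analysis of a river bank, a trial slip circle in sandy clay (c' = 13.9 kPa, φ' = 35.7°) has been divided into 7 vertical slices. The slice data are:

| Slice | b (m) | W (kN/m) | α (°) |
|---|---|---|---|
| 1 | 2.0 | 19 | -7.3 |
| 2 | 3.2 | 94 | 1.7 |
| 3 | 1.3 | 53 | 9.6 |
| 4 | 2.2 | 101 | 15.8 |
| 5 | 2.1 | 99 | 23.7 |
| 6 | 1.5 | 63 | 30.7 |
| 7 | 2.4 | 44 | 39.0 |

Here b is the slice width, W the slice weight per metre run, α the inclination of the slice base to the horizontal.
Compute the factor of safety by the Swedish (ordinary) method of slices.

FS = 3.95

Ordinary method of slices: FS = Σ[c'·Δl_i + (W_i cosα_i)·tanφ'] / Σ W_i sinα_i, with Δl_i = b_i / cosα_i.
Slice 1: Δl = 2.0/cos(-7.3°) = 2.016 m; N'_1 = 19·cos(-7.3°) = 18.8; c'Δl = 28.03; W sinα = -2.4
Slice 2: Δl = 3.2/cos1.7° = 3.201 m; N'_2 = 94·cos1.7° = 94.0; c'Δl = 44.50; W sinα = 2.8
Slice 3: Δl = 1.3/cos9.6° = 1.318 m; N'_3 = 53·cos9.6° = 52.3; c'Δl = 18.33; W sinα = 8.8
Slice 4: Δl = 2.2/cos15.8° = 2.286 m; N'_4 = 101·cos15.8° = 97.2; c'Δl = 31.78; W sinα = 27.5
Slice 5: Δl = 2.1/cos23.7° = 2.293 m; N'_5 = 99·cos23.7° = 90.7; c'Δl = 31.88; W sinα = 39.8
Slice 6: Δl = 1.5/cos30.7° = 1.744 m; N'_6 = 63·cos30.7° = 54.2; c'Δl = 24.25; W sinα = 32.2
Slice 7: Δl = 2.4/cos39.0° = 3.088 m; N'_7 = 44·cos39.0° = 34.2; c'Δl = 42.93; W sinα = 27.7
Σc'Δl = 221.7 kN/m; ΣN' = 441.3 kN/m; ΣW sinα = 136.4 kN/m
Resisting = 221.7 + 441.3·tan35.7° = 221.7 + 317.1 = 538.8 kN/m
FS = 538.8 / 136.4 = 3.951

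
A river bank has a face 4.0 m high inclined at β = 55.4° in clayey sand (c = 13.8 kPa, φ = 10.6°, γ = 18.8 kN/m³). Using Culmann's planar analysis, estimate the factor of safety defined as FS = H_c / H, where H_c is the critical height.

H_c = (4c/γ) · sinβ cosφ / [1 − cos(β − φ)]
    = (4·13.8/18.8) · sin55.4°·cos10.6° / [1 − cos44.8°]
    = 2.936 · 0.8091 / 0.2904 = 8.18 m
FS = H_c / H = 8.18 / 4.0 = 2.045

FS = 2.04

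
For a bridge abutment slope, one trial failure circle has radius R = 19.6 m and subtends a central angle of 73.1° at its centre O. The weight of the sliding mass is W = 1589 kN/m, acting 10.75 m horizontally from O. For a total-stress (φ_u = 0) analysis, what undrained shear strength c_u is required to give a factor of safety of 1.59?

FS = c_u·L_a·R / (W·d), so c_u = FS·W·d / (L_a·R).
Arc length L_a = R·θ = 19.6·(73.1°·π/180) = 19.6·1.2758 = 25.01 m
c_u = 1.59·1589·10.75 / (25.01·19.6) = 27160.0 / 490.13 = 55.41 kPa

c_u = 55.4 kPa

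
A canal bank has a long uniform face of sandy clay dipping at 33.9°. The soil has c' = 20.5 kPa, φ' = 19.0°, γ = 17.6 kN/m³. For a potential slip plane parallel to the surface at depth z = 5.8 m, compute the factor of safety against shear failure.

For an infinite slope with a slip plane parallel to the surface (no pore pressure): FS = [c' + γz cos²β tanφ'] / [γz sinβ cosβ].
γz = 17.6·5.8 = 102.08 kN/m²
Numerator = 20.5 + 102.08·cos²33.9°·tan19.0° = 20.5 + 102.08·0.6889·0.3443 = 44.715 kPa
Denominator = 102.08·sin33.9°·cos33.9° = 102.08·0.5577·0.8300 = 47.256 kPa
FS = 44.715 / 47.256 = 0.946

FS = 0.95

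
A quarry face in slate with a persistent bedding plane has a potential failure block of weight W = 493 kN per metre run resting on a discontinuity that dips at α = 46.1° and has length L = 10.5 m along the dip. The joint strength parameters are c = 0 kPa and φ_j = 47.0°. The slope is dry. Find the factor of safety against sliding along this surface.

FS = 1.03

Resolving the block weight along and normal to the plane and applying the Mohr–Coulomb strength on the joint:
N' = W cosα = 493·cos46.1° = 341.8 kN/m
Driving force T = W sinα = 493·sin46.1° = 355.2 kN/m
Resisting force R = c·L + N'·tanφ_j = 0·10.5 + 341.8·tan47.0° = 0.0 + 366.6 = 366.6 kN/m
FS = R / T = 366.6 / 355.2 = 1.032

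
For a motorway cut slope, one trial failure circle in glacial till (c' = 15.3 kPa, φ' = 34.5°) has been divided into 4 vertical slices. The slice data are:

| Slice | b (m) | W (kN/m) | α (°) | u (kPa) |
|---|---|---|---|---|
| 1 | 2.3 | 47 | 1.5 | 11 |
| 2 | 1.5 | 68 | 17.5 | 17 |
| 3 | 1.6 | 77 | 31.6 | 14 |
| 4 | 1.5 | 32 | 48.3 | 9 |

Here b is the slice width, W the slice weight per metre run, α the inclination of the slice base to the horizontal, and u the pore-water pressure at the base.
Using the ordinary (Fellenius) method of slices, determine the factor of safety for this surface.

Ordinary method of slices: FS = Σ[c'·Δl_i + (W_i cosα_i − u_i·Δl_i)·tanφ'] / Σ W_i sinα_i, with Δl_i = b_i / cosα_i.
Slice 1: Δl = 2.3/cos1.5° = 2.301 m; N'_1 = 47·cos1.5° − 11·2.301 = 21.7; c'Δl = 35.20; W sinα = 1.2
Slice 2: Δl = 1.5/cos17.5° = 1.573 m; N'_2 = 68·cos17.5° − 17·1.573 = 38.1; c'Δl = 24.06; W sinα = 20.4
Slice 3: Δl = 1.6/cos31.6° = 1.879 m; N'_3 = 77·cos31.6° − 14·1.879 = 39.3; c'Δl = 28.74; W sinα = 40.3
Slice 4: Δl = 1.5/cos48.3° = 2.255 m; N'_4 = 32·cos48.3° − 9·2.255 = 1.0; c'Δl = 34.50; W sinα = 23.9
Σc'Δl = 122.5 kN/m; ΣN' = 100.1 kN/m; ΣW sinα = 85.9 kN/m
Resisting = 122.5 + 100.1·tan34.5° = 122.5 + 68.8 = 191.3 kN/m
FS = 191.3 / 85.9 = 2.226

FS = 2.23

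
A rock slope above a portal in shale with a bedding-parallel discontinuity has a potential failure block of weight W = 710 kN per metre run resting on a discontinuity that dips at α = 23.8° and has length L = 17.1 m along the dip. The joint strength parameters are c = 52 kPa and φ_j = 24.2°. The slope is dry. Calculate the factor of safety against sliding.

FS = 4.12

Resolving the block weight along and normal to the plane and applying the Mohr–Coulomb strength on the joint:
N' = W cosα = 710·cos23.8° = 649.6 kN/m
Driving force T = W sinα = 710·sin23.8° = 286.5 kN/m
Resisting force R = c·L + N'·tanφ_j = 52·17.1 + 649.6·tan24.2° = 889.2 + 292.0 = 1181.2 kN/m
FS = R / T = 1181.2 / 286.5 = 4.122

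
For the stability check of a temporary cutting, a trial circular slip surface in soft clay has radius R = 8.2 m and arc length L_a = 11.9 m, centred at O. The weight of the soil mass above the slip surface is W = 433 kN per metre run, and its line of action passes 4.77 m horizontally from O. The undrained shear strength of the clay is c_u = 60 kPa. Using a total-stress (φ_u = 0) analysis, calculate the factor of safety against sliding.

Taking moments about the centre O, the resisting moment is provided by the undrained shear strength acting along the arc:
M_R = c_u·L_a·R = 60·11.90·8.2 = 5854.8 kN·m/m
M_D = W·d = 433·4.77 = 2065.4 kN·m/m
FS = M_R / M_D = 5854.8 / 2065.4 = 2.835

FS = 2.83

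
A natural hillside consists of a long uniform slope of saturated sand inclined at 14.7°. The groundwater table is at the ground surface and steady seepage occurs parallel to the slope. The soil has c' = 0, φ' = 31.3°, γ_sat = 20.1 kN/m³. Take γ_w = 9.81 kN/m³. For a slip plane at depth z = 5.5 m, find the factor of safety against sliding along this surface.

FS = 1.19

With seepage parallel to the slope and the water table at the surface, the effective normal stress on the slip plane uses the buoyant unit weight γ' = γ_sat − γ_w while the driving shear stress uses γ_sat:
FS = [c' + γ' z cos²β tanφ'] / [γ_sat z sinβ cosβ]
(For c' = 0 this reduces to FS = (γ'/γ_sat)·tanφ'/tanβ.)
γ' = 20.1 − 9.81 = 10.29 kN/m³
Numerator = 0.0 + 10.29·5.5·cos²14.7°·tan31.3° = 0.0 + 10.29·5.5·0.9356·0.6080 = 32.195 kPa
Denominator = 20.1·5.5·sin14.7°·cos14.7° = 20.1·5.5·0.2538·0.9673 = 27.135 kPa
FS = 32.195 / 27.135 = 1.186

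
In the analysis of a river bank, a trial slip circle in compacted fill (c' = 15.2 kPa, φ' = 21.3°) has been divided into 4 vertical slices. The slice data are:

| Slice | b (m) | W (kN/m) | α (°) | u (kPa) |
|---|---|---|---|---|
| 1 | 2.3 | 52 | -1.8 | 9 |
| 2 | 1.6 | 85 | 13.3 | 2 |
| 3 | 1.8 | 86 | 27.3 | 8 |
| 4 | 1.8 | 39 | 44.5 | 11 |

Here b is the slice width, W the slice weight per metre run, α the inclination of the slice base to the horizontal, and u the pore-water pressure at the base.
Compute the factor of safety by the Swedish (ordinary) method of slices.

FS = 2.31

Ordinary method of slices: FS = Σ[c'·Δl_i + (W_i cosα_i − u_i·Δl_i)·tanφ'] / Σ W_i sinα_i, with Δl_i = b_i / cosα_i.
Slice 1: Δl = 2.3/cos(-1.8°) = 2.301 m; N'_1 = 52·cos(-1.8°) − 9·2.301 = 31.3; c'Δl = 34.98; W sinα = -1.6
Slice 2: Δl = 1.6/cos13.3° = 1.644 m; N'_2 = 85·cos13.3° − 2·1.644 = 79.4; c'Δl = 24.99; W sinα = 19.6
Slice 3: Δl = 1.8/cos27.3° = 2.026 m; N'_3 = 86·cos27.3° − 8·2.026 = 60.2; c'Δl = 30.79; W sinα = 39.4
Slice 4: Δl = 1.8/cos44.5° = 2.524 m; N'_4 = 39·cos44.5° − 11·2.524 = 0.1; c'Δl = 38.36; W sinα = 27.3
Σc'Δl = 129.1 kN/m; ΣN' = 171.0 kN/m; ΣW sinα = 84.7 kN/m
Resisting = 129.1 + 171.0·tan21.3° = 129.1 + 66.7 = 195.8 kN/m
FS = 195.8 / 84.7 = 2.311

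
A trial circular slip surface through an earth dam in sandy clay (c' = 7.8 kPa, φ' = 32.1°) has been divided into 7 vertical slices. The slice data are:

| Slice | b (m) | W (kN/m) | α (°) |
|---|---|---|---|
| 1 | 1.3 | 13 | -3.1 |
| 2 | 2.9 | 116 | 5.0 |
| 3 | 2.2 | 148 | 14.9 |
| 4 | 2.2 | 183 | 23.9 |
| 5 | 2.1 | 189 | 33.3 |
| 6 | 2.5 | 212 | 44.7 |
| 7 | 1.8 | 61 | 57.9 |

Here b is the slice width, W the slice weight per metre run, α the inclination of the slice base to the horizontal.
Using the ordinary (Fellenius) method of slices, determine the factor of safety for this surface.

FS = 1.48

Ordinary method of slices: FS = Σ[c'·Δl_i + (W_i cosα_i)·tanφ'] / Σ W_i sinα_i, with Δl_i = b_i / cosα_i.
Slice 1: Δl = 1.3/cos(-3.1°) = 1.302 m; N'_1 = 13·cos(-3.1°) = 13.0; c'Δl = 10.15; W sinα = -0.7
Slice 2: Δl = 2.9/cos5.0° = 2.911 m; N'_2 = 116·cos5.0° = 115.6; c'Δl = 22.71; W sinα = 10.1
Slice 3: Δl = 2.2/cos14.9° = 2.277 m; N'_3 = 148·cos14.9° = 143.0; c'Δl = 17.76; W sinα = 38.1
Slice 4: Δl = 2.2/cos23.9° = 2.406 m; N'_4 = 183·cos23.9° = 167.3; c'Δl = 18.77; W sinα = 74.1
Slice 5: Δl = 2.1/cos33.3° = 2.513 m; N'_5 = 189·cos33.3° = 158.0; c'Δl = 19.60; W sinα = 103.8
Slice 6: Δl = 2.5/cos44.7° = 3.517 m; N'_6 = 212·cos44.7° = 150.7; c'Δl = 27.43; W sinα = 149.1
Slice 7: Δl = 1.8/cos57.9° = 3.387 m; N'_7 = 61·cos57.9° = 32.4; c'Δl = 26.42; W sinα = 51.7
Σc'Δl = 142.8 kN/m; ΣN' = 779.9 kN/m; ΣW sinα = 426.2 kN/m
Resisting = 142.8 + 779.9·tan32.1° = 142.8 + 489.3 = 632.1 kN/m
FS = 632.1 / 426.2 = 1.483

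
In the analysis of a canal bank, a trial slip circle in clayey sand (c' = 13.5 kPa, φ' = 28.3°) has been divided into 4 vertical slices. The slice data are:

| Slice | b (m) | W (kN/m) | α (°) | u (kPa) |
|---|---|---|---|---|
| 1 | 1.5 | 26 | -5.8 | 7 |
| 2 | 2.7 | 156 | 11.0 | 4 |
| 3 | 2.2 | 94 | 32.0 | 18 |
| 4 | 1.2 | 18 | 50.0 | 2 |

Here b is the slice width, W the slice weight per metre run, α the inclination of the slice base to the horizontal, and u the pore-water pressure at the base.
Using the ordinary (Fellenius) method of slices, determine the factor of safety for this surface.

FS = 2.47

Ordinary method of slices: FS = Σ[c'·Δl_i + (W_i cosα_i − u_i·Δl_i)·tanφ'] / Σ W_i sinα_i, with Δl_i = b_i / cosα_i.
Slice 1: Δl = 1.5/cos(-5.8°) = 1.508 m; N'_1 = 26·cos(-5.8°) − 7·1.508 = 15.3; c'Δl = 20.35; W sinα = -2.6
Slice 2: Δl = 2.7/cos11.0° = 2.751 m; N'_2 = 156·cos11.0° − 4·2.751 = 142.1; c'Δl = 37.13; W sinα = 29.8
Slice 3: Δl = 2.2/cos32.0° = 2.594 m; N'_3 = 94·cos32.0° − 18·2.594 = 33.0; c'Δl = 35.02; W sinα = 49.8
Slice 4: Δl = 1.2/cos50.0° = 1.867 m; N'_4 = 18·cos50.0° − 2·1.867 = 7.8; c'Δl = 25.20; W sinα = 13.8
Σc'Δl = 117.7 kN/m; ΣN' = 198.3 kN/m; ΣW sinα = 90.7 kN/m
Resisting = 117.7 + 198.3·tan28.3° = 117.7 + 106.8 = 224.5 kN/m
FS = 224.5 / 90.7 = 2.474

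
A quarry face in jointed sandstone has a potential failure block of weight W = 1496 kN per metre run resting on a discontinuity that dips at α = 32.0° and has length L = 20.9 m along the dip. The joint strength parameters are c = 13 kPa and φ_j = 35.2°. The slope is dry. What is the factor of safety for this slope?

FS = 1.47

Resolving the block weight along and normal to the plane and applying the Mohr–Coulomb strength on the joint:
N' = W cosα = 1496·cos32.0° = 1268.7 kN/m
Driving force T = W sinα = 1496·sin32.0° = 792.8 kN/m
Resisting force R = c·L + N'·tanφ_j = 13·20.9 + 1268.7·tan35.2° = 271.7 + 895.0 = 1166.7 kN/m
FS = R / T = 1166.7 / 792.8 = 1.472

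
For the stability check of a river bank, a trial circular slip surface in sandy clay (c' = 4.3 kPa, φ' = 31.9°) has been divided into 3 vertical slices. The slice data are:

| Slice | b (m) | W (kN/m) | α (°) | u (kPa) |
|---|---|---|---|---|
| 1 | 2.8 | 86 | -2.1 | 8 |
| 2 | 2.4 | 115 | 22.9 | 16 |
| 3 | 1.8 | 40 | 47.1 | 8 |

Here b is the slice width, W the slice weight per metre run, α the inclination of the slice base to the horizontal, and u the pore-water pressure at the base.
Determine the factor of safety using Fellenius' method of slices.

Ordinary method of slices: FS = Σ[c'·Δl_i + (W_i cosα_i − u_i·Δl_i)·tanφ'] / Σ W_i sinα_i, with Δl_i = b_i / cosα_i.
Slice 1: Δl = 2.8/cos(-2.1°) = 2.802 m; N'_1 = 86·cos(-2.1°) − 8·2.802 = 63.5; c'Δl = 12.05; W sinα = -3.2
Slice 2: Δl = 2.4/cos22.9° = 2.605 m; N'_2 = 115·cos22.9° − 16·2.605 = 64.3; c'Δl = 11.20; W sinα = 44.7
Slice 3: Δl = 1.8/cos47.1° = 2.644 m; N'_3 = 40·cos47.1° − 8·2.644 = 6.1; c'Δl = 11.37; W sinα = 29.3
Σc'Δl = 34.6 kN/m; ΣN' = 133.9 kN/m; ΣW sinα = 70.9 kN/m
Resisting = 34.6 + 133.9·tan31.9° = 34.6 + 83.3 = 117.9 kN/m
FS = 117.9 / 70.9 = 1.663

FS = 1.66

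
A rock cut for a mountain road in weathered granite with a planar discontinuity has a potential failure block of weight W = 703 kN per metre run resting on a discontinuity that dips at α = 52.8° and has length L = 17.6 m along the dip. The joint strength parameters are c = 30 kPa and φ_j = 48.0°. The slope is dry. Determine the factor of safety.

Resolving the block weight along and normal to the plane and applying the Mohr–Coulomb strength on the joint:
N' = W cosα = 703·cos52.8° = 425.0 kN/m
Driving force T = W sinα = 703·sin52.8° = 560.0 kN/m
Resisting force R = c·L + N'·tanφ_j = 30·17.6 + 425.0·tan48.0° = 528.0 + 472.0 = 1000.0 kN/m
FS = R / T = 1000.0 / 560.0 = 1.786

FS = 1.79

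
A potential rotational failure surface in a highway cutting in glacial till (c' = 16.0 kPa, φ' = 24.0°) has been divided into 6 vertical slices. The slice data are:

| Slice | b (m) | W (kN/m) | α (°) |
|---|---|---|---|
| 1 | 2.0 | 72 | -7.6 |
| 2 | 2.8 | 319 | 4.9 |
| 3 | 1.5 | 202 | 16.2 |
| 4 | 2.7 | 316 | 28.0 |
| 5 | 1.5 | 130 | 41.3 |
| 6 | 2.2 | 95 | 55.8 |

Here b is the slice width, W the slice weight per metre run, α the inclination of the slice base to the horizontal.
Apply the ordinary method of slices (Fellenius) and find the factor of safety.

FS = 1.80

Ordinary method of slices: FS = Σ[c'·Δl_i + (W_i cosα_i)·tanφ'] / Σ W_i sinα_i, with Δl_i = b_i / cosα_i.
Slice 1: Δl = 2.0/cos(-7.6°) = 2.018 m; N'_1 = 72·cos(-7.6°) = 71.4; c'Δl = 32.28; W sinα = -9.5
Slice 2: Δl = 2.8/cos4.9° = 2.810 m; N'_2 = 319·cos4.9° = 317.8; c'Δl = 44.96; W sinα = 27.2
Slice 3: Δl = 1.5/cos16.2° = 1.562 m; N'_3 = 202·cos16.2° = 194.0; c'Δl = 24.99; W sinα = 56.4
Slice 4: Δl = 2.7/cos28.0° = 3.058 m; N'_4 = 316·cos28.0° = 279.0; c'Δl = 48.93; W sinα = 148.4
Slice 5: Δl = 1.5/cos41.3° = 1.997 m; N'_5 = 130·cos41.3° = 97.7; c'Δl = 31.95; W sinα = 85.8
Slice 6: Δl = 2.2/cos55.8° = 3.914 m; N'_6 = 95·cos55.8° = 53.4; c'Δl = 62.62; W sinα = 78.6
Σc'Δl = 245.7 kN/m; ΣN' = 1013.3 kN/m; ΣW sinα = 386.8 kN/m
Resisting = 245.7 + 1013.3·tan24.0° = 245.7 + 451.1 = 696.9 kN/m
FS = 696.9 / 386.8 = 1.802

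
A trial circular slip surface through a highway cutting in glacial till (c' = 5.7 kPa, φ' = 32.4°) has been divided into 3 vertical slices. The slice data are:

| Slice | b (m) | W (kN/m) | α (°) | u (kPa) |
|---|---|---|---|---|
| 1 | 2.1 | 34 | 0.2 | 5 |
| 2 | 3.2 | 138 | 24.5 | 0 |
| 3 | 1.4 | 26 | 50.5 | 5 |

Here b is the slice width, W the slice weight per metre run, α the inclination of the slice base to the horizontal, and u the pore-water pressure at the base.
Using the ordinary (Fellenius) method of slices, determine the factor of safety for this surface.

Ordinary method of slices: FS = Σ[c'·Δl_i + (W_i cosα_i − u_i·Δl_i)·tanφ'] / Σ W_i sinα_i, with Δl_i = b_i / cosα_i.
Slice 1: Δl = 2.1/cos0.2° = 2.100 m; N'_1 = 34·cos0.2° − 5·2.100 = 23.5; c'Δl = 11.97; W sinα = 0.1
Slice 2: Δl = 3.2/cos24.5° = 3.517 m; N'_2 = 138·cos24.5° − 0·3.517 = 125.6; c'Δl = 20.04; W sinα = 57.2
Slice 3: Δl = 1.4/cos50.5° = 2.201 m; N'_3 = 26·cos50.5° − 5·2.201 = 5.5; c'Δl = 12.55; W sinα = 20.1
Σc'Δl = 44.6 kN/m; ΣN' = 154.6 kN/m; ΣW sinα = 77.4 kN/m
Resisting = 44.6 + 154.6·tan32.4° = 44.6 + 98.1 = 142.7 kN/m
FS = 142.7 / 77.4 = 1.843

FS = 1.84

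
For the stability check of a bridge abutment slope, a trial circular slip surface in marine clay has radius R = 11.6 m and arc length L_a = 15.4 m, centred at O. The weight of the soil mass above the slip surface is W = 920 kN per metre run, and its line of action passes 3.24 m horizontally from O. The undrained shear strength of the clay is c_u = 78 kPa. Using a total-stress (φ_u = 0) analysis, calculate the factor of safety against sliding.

FS = 4.67

Taking moments about the centre O, the resisting moment is provided by the undrained shear strength acting along the arc:
M_R = c_u·L_a·R = 78·15.40·11.6 = 13933.9 kN·m/m
M_D = W·d = 920·3.24 = 2980.8 kN·m/m
FS = M_R / M_D = 13933.9 / 2980.8 = 4.675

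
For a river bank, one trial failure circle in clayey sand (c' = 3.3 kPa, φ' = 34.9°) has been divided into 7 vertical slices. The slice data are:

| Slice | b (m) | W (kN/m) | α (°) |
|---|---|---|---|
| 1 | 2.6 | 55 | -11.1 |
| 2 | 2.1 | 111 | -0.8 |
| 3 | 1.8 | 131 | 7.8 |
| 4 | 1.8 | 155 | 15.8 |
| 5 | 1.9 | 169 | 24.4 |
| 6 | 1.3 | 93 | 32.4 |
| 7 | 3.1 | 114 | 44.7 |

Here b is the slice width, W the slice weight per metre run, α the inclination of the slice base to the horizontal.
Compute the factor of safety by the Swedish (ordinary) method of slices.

FS = 2.35

Ordinary method of slices: FS = Σ[c'·Δl_i + (W_i cosα_i)·tanφ'] / Σ W_i sinα_i, with Δl_i = b_i / cosα_i.
Slice 1: Δl = 2.6/cos(-11.1°) = 2.650 m; N'_1 = 55·cos(-11.1°) = 54.0; c'Δl = 8.74; W sinα = -10.6
Slice 2: Δl = 2.1/cos(-0.8°) = 2.100 m; N'_2 = 111·cos(-0.8°) = 111.0; c'Δl = 6.93; W sinα = -1.5
Slice 3: Δl = 1.8/cos7.8° = 1.817 m; N'_3 = 131·cos7.8° = 129.8; c'Δl = 6.00; W sinα = 17.8
Slice 4: Δl = 1.8/cos15.8° = 1.871 m; N'_4 = 155·cos15.8° = 149.1; c'Δl = 6.17; W sinα = 42.2
Slice 5: Δl = 1.9/cos24.4° = 2.086 m; N'_5 = 169·cos24.4° = 153.9; c'Δl = 6.88; W sinα = 69.8
Slice 6: Δl = 1.3/cos32.4° = 1.540 m; N'_6 = 93·cos32.4° = 78.5; c'Δl = 5.08; W sinα = 49.8
Slice 7: Δl = 3.1/cos44.7° = 4.361 m; N'_7 = 114·cos44.7° = 81.0; c'Δl = 14.39; W sinα = 80.2
Σc'Δl = 54.2 kN/m; ΣN' = 757.4 kN/m; ΣW sinα = 247.7 kN/m
Resisting = 54.2 + 757.4·tan34.9° = 54.2 + 528.3 = 582.5 kN/m
FS = 582.5 / 247.7 = 2.352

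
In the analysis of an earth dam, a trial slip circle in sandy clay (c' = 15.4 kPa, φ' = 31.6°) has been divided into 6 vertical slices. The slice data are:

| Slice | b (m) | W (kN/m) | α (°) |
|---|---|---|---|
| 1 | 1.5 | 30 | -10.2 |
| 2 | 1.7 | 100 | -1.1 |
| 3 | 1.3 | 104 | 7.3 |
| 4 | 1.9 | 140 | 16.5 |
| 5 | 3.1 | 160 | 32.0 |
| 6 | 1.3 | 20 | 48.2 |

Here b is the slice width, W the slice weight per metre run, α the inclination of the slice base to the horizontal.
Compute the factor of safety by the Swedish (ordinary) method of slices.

FS = 3.47

Ordinary method of slices: FS = Σ[c'·Δl_i + (W_i cosα_i)·tanφ'] / Σ W_i sinα_i, with Δl_i = b_i / cosα_i.
Slice 1: Δl = 1.5/cos(-10.2°) = 1.524 m; N'_1 = 30·cos(-10.2°) = 29.5; c'Δl = 23.47; W sinα = -5.3
Slice 2: Δl = 1.7/cos(-1.1°) = 1.700 m; N'_2 = 100·cos(-1.1°) = 100.0; c'Δl = 26.18; W sinα = -1.9
Slice 3: Δl = 1.3/cos7.3° = 1.311 m; N'_3 = 104·cos7.3° = 103.2; c'Δl = 20.18; W sinα = 13.2
Slice 4: Δl = 1.9/cos16.5° = 1.982 m; N'_4 = 140·cos16.5° = 134.2; c'Δl = 30.52; W sinα = 39.8
Slice 5: Δl = 3.1/cos32.0° = 3.655 m; N'_5 = 160·cos32.0° = 135.7; c'Δl = 56.29; W sinα = 84.8
Slice 6: Δl = 1.3/cos48.2° = 1.950 m; N'_6 = 20·cos48.2° = 13.3; c'Δl = 30.04; W sinα = 14.9
Σc'Δl = 186.7 kN/m; ΣN' = 515.9 kN/m; ΣW sinα = 145.4 kN/m
Resisting = 186.7 + 515.9·tan31.6° = 186.7 + 317.4 = 504.1 kN/m
FS = 504.1 / 145.4 = 3.466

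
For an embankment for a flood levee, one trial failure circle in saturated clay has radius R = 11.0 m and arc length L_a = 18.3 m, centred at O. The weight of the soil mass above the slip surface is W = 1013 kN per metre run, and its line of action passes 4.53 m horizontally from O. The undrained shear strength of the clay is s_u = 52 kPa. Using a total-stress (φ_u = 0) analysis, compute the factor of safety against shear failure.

Taking moments about the centre O, the resisting moment is provided by the undrained shear strength acting along the arc:
M_R = s_u·L_a·R = 52·18.30·11.0 = 10467.6 kN·m/m
M_D = W·d = 1013·4.53 = 4588.9 kN·m/m
FS = M_R / M_D = 10467.6 / 4588.9 = 2.281

FS = 2.28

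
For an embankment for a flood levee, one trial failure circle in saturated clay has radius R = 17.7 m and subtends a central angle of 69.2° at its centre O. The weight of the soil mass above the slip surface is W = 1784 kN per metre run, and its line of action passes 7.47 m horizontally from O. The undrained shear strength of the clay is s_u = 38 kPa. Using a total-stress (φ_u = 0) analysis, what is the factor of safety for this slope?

Taking moments about the centre O, the resisting moment is provided by the undrained shear strength acting along the arc:
Arc length L_a = R·θ = 17.7·(69.2°·π/180) = 17.7·1.2078 = 21.38 m
M_R = s_u·L_a·R = 38·21.38·17.7 = 14378.5 kN·m/m
M_D = W·d = 1784·7.47 = 13326.5 kN·m/m
FS = M_R / M_D = 14378.5 / 13326.5 = 1.079

FS = 1.08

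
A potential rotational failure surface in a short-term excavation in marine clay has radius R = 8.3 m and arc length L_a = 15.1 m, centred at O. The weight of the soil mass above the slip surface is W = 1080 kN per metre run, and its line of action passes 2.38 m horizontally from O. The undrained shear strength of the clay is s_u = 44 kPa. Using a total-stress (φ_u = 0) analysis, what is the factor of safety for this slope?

Taking moments about the centre O, the resisting moment is provided by the undrained shear strength acting along the arc:
M_R = s_u·L_a·R = 44·15.10·8.3 = 5514.5 kN·m/m
M_D = W·d = 1080·2.38 = 2570.4 kN·m/m
FS = M_R / M_D = 5514.5 / 2570.4 = 2.145

FS = 2.15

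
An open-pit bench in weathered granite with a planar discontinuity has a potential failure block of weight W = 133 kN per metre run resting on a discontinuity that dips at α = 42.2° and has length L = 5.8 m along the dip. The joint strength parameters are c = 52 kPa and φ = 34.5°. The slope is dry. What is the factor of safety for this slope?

FS = 4.13

Resolving the block weight along and normal to the plane and applying the Mohr–Coulomb strength on the joint:
N' = W cosα = 133·cos42.2° = 98.5 kN/m
Driving force T = W sinα = 133·sin42.2° = 89.3 kN/m
Resisting force R = c·L + N'·tanφ = 52·5.8 + 98.5·tan34.5° = 301.6 + 67.7 = 369.3 kN/m
FS = R / T = 369.3 / 89.3 = 4.134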